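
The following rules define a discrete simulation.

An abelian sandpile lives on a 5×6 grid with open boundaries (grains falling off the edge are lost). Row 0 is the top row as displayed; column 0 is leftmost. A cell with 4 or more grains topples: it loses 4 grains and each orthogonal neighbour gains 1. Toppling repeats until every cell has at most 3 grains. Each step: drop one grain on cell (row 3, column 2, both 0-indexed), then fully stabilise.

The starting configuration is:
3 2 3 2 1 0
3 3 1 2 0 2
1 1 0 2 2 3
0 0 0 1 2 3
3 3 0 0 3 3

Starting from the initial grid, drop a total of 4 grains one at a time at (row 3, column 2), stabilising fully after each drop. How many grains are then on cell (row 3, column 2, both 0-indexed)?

0

gen 0: 3 2 3 2 1 0
3 3 1 2 0 2
1 1 0 2 2 3
0 0 0 1 2 3
3 3 0 0 3 3
gen 1: 3 2 3 2 1 0
3 3 1 2 0 2
1 1 0 2 2 3
0 0 1 1 2 3
3 3 0 0 3 3
gen 2: 3 2 3 2 1 0
3 3 1 2 0 2
1 1 0 2 2 3
0 0 2 1 2 3
3 3 0 0 3 3
gen 3: 3 2 3 2 1 0
3 3 1 2 0 2
1 1 0 2 2 3
0 0 3 1 2 3
3 3 0 0 3 3
gen 4: 3 2 3 2 1 0
3 3 1 2 0 2
1 1 1 2 2 3
0 1 0 2 2 3
3 3 1 0 3 3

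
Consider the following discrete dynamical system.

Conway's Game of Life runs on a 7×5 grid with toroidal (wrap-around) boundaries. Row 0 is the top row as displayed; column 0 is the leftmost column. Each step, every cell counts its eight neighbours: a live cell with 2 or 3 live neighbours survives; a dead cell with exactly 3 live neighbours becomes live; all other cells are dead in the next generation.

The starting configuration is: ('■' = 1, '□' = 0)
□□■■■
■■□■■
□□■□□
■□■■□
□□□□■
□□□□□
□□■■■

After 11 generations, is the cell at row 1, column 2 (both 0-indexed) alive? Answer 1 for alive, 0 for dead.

k=0  □□■■■
■■□■■
□□■□□
■□■■□
□□□□■
□□□□□
□□■■■
k=1  □□□□□
■■□□□
□□□□□
□■■■■
□□□■■
□□□□■
□□■□■
k=2  ■■□□□
□□□□□
□□□■■
■□■□■
□□□□□
■□□□■
□□□■□
k=3  □□□□□
■□□□■
■□□■■
■□□□■
□■□■□
□□□□■
□■□□□
k=4  ■□□□□
■□□■□
□■□■□
□■■□□
□□□■□
■□■□□
□□□□□
k=5  □□□□■
■■■□□
■■□■■
□■□■□
□□□■□
□□□□□
□■□□□
k=6  □□■□□
□□■□□
□□□■□
□■□■□
□□■□□
□□□□□
□□□□□
k=7  □□□□□
□□■■□
□□□■□
□□□■□
□□■□□
□□□□□
□□□□□
k=8  □□□□□
□□■■□
□□□■■
□□■■□
□□□□□
□□□□□
□□□□□
k=9  □□□□□
□□■■■
□□□□■
□□■■■
□□□□□
□□□□□
□□□□□
k=10  □□□■□
□□□■■
■□□□□
□□□■■
□□□■□
□□□□□
□□□□□
k=11  □□□■■
□□□■■
■□□□□
□□□■■
□□□■■
□□□□□
□□□□□

0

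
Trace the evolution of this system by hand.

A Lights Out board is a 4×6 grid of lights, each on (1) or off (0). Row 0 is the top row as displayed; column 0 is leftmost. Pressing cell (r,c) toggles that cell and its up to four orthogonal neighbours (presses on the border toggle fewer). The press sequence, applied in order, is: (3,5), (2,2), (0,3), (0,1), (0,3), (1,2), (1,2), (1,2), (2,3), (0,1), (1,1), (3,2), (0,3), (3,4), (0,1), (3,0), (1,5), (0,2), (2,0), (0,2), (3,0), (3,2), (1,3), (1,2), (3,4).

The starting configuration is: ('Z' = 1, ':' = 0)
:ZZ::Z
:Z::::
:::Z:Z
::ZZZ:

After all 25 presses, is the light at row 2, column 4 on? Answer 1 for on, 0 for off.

t=0: :ZZ::Z
:Z::::
:::Z:Z
::ZZZ:
t=1: :ZZ::Z
:Z::::
:::Z::
::ZZ:Z
t=2: :ZZ::Z
:ZZ:::
:ZZ:::
:::Z:Z
t=3: :Z:ZZZ
:ZZZ::
:ZZ:::
:::Z:Z
t=4: Z:ZZZZ
::ZZ::
:ZZ:::
:::Z:Z
t=5: Z::::Z
::Z:::
:ZZ:::
:::Z:Z
t=6: Z:Z::Z
:Z:Z::
:Z::::
:::Z:Z
t=7: Z::::Z
::Z:::
:ZZ:::
:::Z:Z
t=8: Z:Z::Z
:Z:Z::
:Z::::
:::Z:Z
t=9: Z:Z::Z
:Z::::
:ZZZZ:
:::::Z
t=10: :Z:::Z
::::::
:ZZZZ:
:::::Z
t=11: :::::Z
ZZZ:::
::ZZZ:
:::::Z
t=12: :::::Z
ZZZ:::
:::ZZ:
:ZZZ:Z
t=13: ::ZZZZ
ZZZZ::
:::ZZ:
:ZZZ:Z
t=14: ::ZZZZ
ZZZZ::
:::Z::
:ZZ:Z:
t=15: ZZ:ZZZ
Z:ZZ::
:::Z::
:ZZ:Z:
t=16: ZZ:ZZZ
Z:ZZ::
Z::Z::
Z:Z:Z:
t=17: ZZ:ZZ:
Z:ZZZZ
Z::Z:Z
Z:Z:Z:
t=18: Z:Z:Z:
Z::ZZZ
Z::Z:Z
Z:Z:Z:
t=19: Z:Z:Z:
:::ZZZ
:Z:Z:Z
::Z:Z:
t=20: ZZ:ZZ:
::ZZZZ
:Z:Z:Z
::Z:Z:
t=21: ZZ:ZZ:
::ZZZZ
ZZ:Z:Z
ZZZ:Z:
t=22: ZZ:ZZ:
::ZZZZ
ZZZZ:Z
Z::ZZ:
t=23: ZZ::Z:
:::::Z
ZZZ::Z
Z::ZZ:
t=24: ZZZ:Z:
:ZZZ:Z
ZZ:::Z
Z::ZZ:
t=25: ZZZ:Z:
:ZZZ:Z
ZZ::ZZ
Z::::Z

1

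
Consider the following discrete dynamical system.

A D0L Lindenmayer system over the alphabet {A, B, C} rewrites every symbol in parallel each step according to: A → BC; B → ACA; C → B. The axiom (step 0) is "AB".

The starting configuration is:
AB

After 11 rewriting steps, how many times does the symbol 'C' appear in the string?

1590

step 0: AB
step 1: BCACA
step 2: ACABBCBBC
step 3: BCBBCACAACABACAACAB
step 4: ACABACAACABBCBBCBCBBCACABCBBCBCBBCACA
step 5: BCBBCACABCBBCBCBBCACAACABACAACABACABACAACABBCBBCACABACAACABACABACAACABBCBBC
step 6: ACABACAACABBCBBCACABACAACABACABACAACABBCBBCBCBBCACABCBBCBC…AACABBCBBCACABCBBCBCBBCACABCBBCACABCBBCBCBBCACAACABACAACAB  (len 149)
step 7: BCBBCACABCBBCBCBBCACAACABACAACABBCBBCACABCBBCBCBBCACABCBBC…AACABBCBBCACABACAACABACABACAACABBCBBCBCBBCACABCBBCBCBBCACA  (len 299)
step 8: ACABACAACABBCBBCACABACAACABACABACAACABBCBBCBCBBCACABCBBCBC…CACAACABACAACABACABACAACABBCBBCACABACAACABACABACAACABBCBBC  (len 597)
step 9: BCBBCACABCBBCBCBBCACAACABACAACABBCBBCACABCBBCBCBBCACABCBBC…AACABBCBBCACABCBBCBCBBCACABCBBCACABCBBCBCBBCACAACABACAACAB  (len 1195)
step 10: ACABACAACABBCBBCACABACAACABACABACAACABBCBBCBCBBCACABCBBCBC…AACABBCBBCACABACAACABACABACAACABBCBBCBCBBCACABCBBCBCBBCACA  (len 2389)
step 11: BCBBCACABCBBCBCBBCACAACABACAACABBCBBCACABCBBCBCBBCACABCBBC…CACAACABACAACABACABACAACABBCBBCACABACAACABACABACAACABBCBBC  (len 4779)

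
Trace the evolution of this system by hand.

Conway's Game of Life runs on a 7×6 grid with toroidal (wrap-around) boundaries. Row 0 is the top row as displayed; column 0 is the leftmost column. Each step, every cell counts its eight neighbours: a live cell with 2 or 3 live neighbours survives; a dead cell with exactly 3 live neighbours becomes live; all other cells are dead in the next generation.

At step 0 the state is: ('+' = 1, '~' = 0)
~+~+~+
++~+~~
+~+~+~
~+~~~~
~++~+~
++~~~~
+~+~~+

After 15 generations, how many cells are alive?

21

[0] ~+~+~+
++~+~~
+~+~+~
~+~~~~
~++~+~
++~~~~
+~+~~+
[1] ~~~+~+
~~~+~~
+~++~+
+~~~~+
~~+~~~
~~~+~~
~~+~++
[2] ~~++~+
+~~+~+
++++~+
+~++++
~~~~~~
~~+++~
~~+~~+
[3] ~+++~+
~~~~~~
~~~~~~
~~~~~~
~+~~~~
~~+++~
~+~~~+
[4] ~++~+~
~~+~~~
~~~~~~
~~~~~~
~~++~~
+++++~
~+~~~+
[5] ++++~~
~+++~~
~~~~~~
~~~~~~
~~~~+~
+~~~++
~~~~~+
[6] +~~++~
+~~+~~
~~+~~~
~~~~~~
~~~~+~
+~~~+~
~~++~~
[7] ~+~~++
~+++++
~~~~~~
~~~~~~
~~~~~+
~~~~++
~++~~~
[8] ~~~~~+
~+++~+
~~+++~
~~~~~~
~~~~++
+~~~++
~+++~~
[9] ~~~~~~
++~~~+
~+~~+~
~~~~~+
+~~~+~
+++~~~
~+++~~
[10] ~~~~~~
++~~~+
~+~~+~
+~~~++
+~~~~~
+~~~~+
+~~+~~
[11] ~+~~~+
++~~~+
~+~~+~
++~~+~
~+~~+~
++~~~+
+~~~~+
[12] ~+~~+~
~++~++
~~+~+~
+++++~
~~+~+~
~+~~+~
~~~~+~
[13] +++~+~
+++~++
~~~~~~
~~~~+~
+~~~+~
~~~~++
~~~+++
[14] ~~~~~~
~~+~+~
++~++~
~~~~~+
~~~++~
+~~~~~
~++~~~
[15] ~+++~~
~++~++
+++++~
+~+~~+
~~~~++
~+++~~
~+~~~~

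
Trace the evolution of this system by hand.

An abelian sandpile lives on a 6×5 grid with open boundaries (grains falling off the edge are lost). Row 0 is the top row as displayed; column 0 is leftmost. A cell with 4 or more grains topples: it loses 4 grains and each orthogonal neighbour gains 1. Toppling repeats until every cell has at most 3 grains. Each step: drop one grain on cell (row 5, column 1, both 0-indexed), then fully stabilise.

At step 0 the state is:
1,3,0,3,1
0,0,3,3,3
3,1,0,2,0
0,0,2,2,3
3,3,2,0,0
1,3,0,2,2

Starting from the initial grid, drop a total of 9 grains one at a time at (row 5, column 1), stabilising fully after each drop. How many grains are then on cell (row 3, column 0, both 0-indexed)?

k=0  1,3,0,3,1
0,0,3,3,3
3,1,0,2,0
0,0,2,2,3
3,3,2,0,0
1,3,0,2,2
k=1  1,3,0,3,1
0,0,3,3,3
3,1,0,2,0
1,1,2,2,3
0,1,3,0,0
3,1,1,2,2
k=2  1,3,0,3,1
0,0,3,3,3
3,1,0,2,0
1,1,2,2,3
0,1,3,0,0
3,2,1,2,2
k=3  1,3,0,3,1
0,0,3,3,3
3,1,0,2,0
1,1,2,2,3
0,1,3,0,0
3,3,1,2,2
k=4  1,3,0,3,1
0,0,3,3,3
3,1,0,2,0
1,1,2,2,3
1,2,3,0,0
0,1,2,2,2
k=5  1,3,0,3,1
0,0,3,3,3
3,1,0,2,0
1,1,2,2,3
1,2,3,0,0
0,2,2,2,2
k=6  1,3,0,3,1
0,0,3,3,3
3,1,0,2,0
1,1,2,2,3
1,2,3,0,0
0,3,2,2,2
k=7  1,3,0,3,1
0,0,3,3,3
3,1,0,2,0
1,1,2,2,3
1,3,3,0,0
1,0,3,2,2
k=8  1,3,0,3,1
0,0,3,3,3
3,1,0,2,0
1,1,2,2,3
1,3,3,0,0
1,1,3,2,2
k=9  1,3,0,3,1
0,0,3,3,3
3,1,0,2,0
1,1,2,2,3
1,3,3,0,0
1,2,3,2,2

1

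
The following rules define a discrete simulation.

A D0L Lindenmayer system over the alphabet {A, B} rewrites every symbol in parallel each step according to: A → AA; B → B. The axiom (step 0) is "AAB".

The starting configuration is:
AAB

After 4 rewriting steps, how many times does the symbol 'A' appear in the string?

k=0  AAB
k=1  AAAAB
k=2  AAAAAAAAB
k=3  AAAAAAAAAAAAAAAAB
k=4  AAAAAAAAAAAAAAAAAAAAAAAAAAAAAAAAB

32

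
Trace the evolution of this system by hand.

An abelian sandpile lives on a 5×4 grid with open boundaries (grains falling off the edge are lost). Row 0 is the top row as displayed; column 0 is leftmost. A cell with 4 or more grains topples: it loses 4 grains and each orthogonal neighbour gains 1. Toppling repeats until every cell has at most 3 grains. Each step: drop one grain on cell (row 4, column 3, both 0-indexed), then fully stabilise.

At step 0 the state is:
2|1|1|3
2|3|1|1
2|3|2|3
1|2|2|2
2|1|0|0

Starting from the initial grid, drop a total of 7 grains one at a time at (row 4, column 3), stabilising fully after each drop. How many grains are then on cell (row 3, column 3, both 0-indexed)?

step 0: 2|1|1|3
2|3|1|1
2|3|2|3
1|2|2|2
2|1|0|0
step 1: 2|1|1|3
2|3|1|1
2|3|2|3
1|2|2|2
2|1|0|1
step 2: 2|1|1|3
2|3|1|1
2|3|2|3
1|2|2|2
2|1|0|2
step 3: 2|1|1|3
2|3|1|1
2|3|2|3
1|2|2|2
2|1|0|3
step 4: 2|1|1|3
2|3|1|1
2|3|2|3
1|2|2|3
2|1|1|0
step 5: 2|1|1|3
2|3|1|1
2|3|2|3
1|2|2|3
2|1|1|1
step 6: 2|1|1|3
2|3|1|1
2|3|2|3
1|2|2|3
2|1|1|2
step 7: 2|1|1|3
2|3|1|1
2|3|2|3
1|2|2|3
2|1|1|3

3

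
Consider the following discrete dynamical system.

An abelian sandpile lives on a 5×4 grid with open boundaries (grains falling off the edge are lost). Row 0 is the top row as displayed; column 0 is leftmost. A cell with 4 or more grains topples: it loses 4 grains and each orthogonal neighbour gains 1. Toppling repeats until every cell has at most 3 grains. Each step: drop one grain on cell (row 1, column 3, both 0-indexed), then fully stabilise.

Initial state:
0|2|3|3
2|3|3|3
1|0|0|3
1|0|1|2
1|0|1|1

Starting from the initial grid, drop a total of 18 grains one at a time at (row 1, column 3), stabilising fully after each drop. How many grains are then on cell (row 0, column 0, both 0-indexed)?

t=0: 0|2|3|3
2|3|3|3
1|0|0|3
1|0|1|2
1|0|1|1
t=1: 1|0|2|1
3|1|2|3
1|1|2|0
1|0|1|3
1|0|1|1
t=2: 1|0|2|2
3|1|3|0
1|1|2|1
1|0|1|3
1|0|1|1
t=3: 1|0|2|2
3|1|3|1
1|1|2|1
1|0|1|3
1|0|1|1
t=4: 1|0|2|2
3|1|3|2
1|1|2|1
1|0|1|3
1|0|1|1
t=5: 1|0|2|2
3|1|3|3
1|1|2|1
1|0|1|3
1|0|1|1
t=6: 1|0|3|3
3|2|0|1
1|1|3|2
1|0|1|3
1|0|1|1
t=7: 1|0|3|3
3|2|0|2
1|1|3|2
1|0|1|3
1|0|1|1
t=8: 1|0|3|3
3|2|0|3
1|1|3|2
1|0|1|3
1|0|1|1
t=9: 1|1|0|1
3|2|2|1
1|1|3|3
1|0|1|3
1|0|1|1
t=10: 1|1|0|1
3|2|2|2
1|1|3|3
1|0|1|3
1|0|1|1
t=11: 1|1|0|1
3|2|2|3
1|1|3|3
1|0|1|3
1|0|1|1
t=12: 1|1|1|2
3|3|0|2
1|2|1|2
1|0|3|0
1|0|1|2
t=13: 1|1|1|2
3|3|0|3
1|2|1|2
1|0|3|0
1|0|1|2
t=14: 1|1|1|3
3|3|1|0
1|2|1|3
1|0|3|0
1|0|1|2
t=15: 1|1|1|3
3|3|1|1
1|2|1|3
1|0|3|0
1|0|1|2
t=16: 1|1|1|3
3|3|1|2
1|2|1|3
1|0|3|0
1|0|1|2
t=17: 1|1|1|3
3|3|1|3
1|2|1|3
1|0|3|0
1|0|1|2
t=18: 1|1|2|0
3|3|2|2
1|2|2|0
1|0|3|1
1|0|1|2

1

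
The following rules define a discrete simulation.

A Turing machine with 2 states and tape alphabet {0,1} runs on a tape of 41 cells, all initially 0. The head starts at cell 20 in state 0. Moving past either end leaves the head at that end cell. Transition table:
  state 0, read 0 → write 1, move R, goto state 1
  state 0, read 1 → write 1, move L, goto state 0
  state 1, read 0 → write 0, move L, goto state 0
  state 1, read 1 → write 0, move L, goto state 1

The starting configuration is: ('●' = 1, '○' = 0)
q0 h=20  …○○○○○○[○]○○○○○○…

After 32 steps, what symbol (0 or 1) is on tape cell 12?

t=0: q0 h=20  …○○○○○○[○]○○○○○○…
t=1: q1 h=21  …○○○○○●[○]○○○○○○…
t=2: q0 h=20  …○○○○○○[●]○○○○○○…
t=3: q0 h=19  …○○○○○○[○]●○○○○○…
t=4: q1 h=20  …○○○○○●[●]○○○○○○…
t=5: q1 h=19  …○○○○○○[●]○○○○○○…
t=6: q1 h=18  …○○○○○○[○]○○○○○○…
t=7: q0 h=17  …○○○○○○[○]○○○○○○…
t=8: q1 h=18  …○○○○○●[○]○○○○○○…
t=9: q0 h=17  …○○○○○○[●]○○○○○○…
t=10: q0 h=16  …○○○○○○[○]●○○○○○…
t=11: q1 h=17  …○○○○○●[●]○○○○○○…
t=12: q1 h=16  …○○○○○○[●]○○○○○○…
t=13: q1 h=15  …○○○○○○[○]○○○○○○…
t=14: q0 h=14  …○○○○○○[○]○○○○○○…
t=15: q1 h=15  …○○○○○●[○]○○○○○○…
t=16: q0 h=14  …○○○○○○[●]○○○○○○…
t=17: q0 h=13  …○○○○○○[○]●○○○○○…
t=18: q1 h=14  …○○○○○●[●]○○○○○○…
t=19: q1 h=13  …○○○○○○[●]○○○○○○…
t=20: q1 h=12  …○○○○○○[○]○○○○○○…
t=21: q0 h=11  …○○○○○○[○]○○○○○○…
t=22: q1 h=12  …○○○○○●[○]○○○○○○…
t=23: q0 h=11  …○○○○○○[●]○○○○○○…
t=24: q0 h=10  …○○○○○○[○]●○○○○○…
t=25: q1 h=11  …○○○○○●[●]○○○○○○…
t=26: q1 h=10  …○○○○○○[●]○○○○○○…
t=27: q1 h= 9  …○○○○○○[○]○○○○○○…
t=28: q0 h= 8  …○○○○○○[○]○○○○○○…
t=29: q1 h= 9  …○○○○○●[○]○○○○○○…
t=30: q0 h= 8  …○○○○○○[●]○○○○○○…
t=31: q0 h= 7  …○○○○○○[○]●○○○○○…
t=32: q1 h= 8  …○○○○○●[●]○○○○○○…

0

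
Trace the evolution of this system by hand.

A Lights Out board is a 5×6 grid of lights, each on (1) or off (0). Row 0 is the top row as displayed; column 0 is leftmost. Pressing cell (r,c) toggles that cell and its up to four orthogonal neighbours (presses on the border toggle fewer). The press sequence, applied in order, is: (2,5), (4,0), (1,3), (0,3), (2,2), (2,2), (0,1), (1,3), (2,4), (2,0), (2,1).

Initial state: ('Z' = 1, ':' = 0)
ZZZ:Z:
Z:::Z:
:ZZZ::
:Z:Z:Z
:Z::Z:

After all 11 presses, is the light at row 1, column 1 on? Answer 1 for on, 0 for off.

0

t=0: ZZZ:Z:
Z:::Z:
:ZZZ::
:Z:Z:Z
:Z::Z:
t=1: ZZZ:Z:
Z:::ZZ
:ZZZZZ
:Z:Z::
:Z::Z:
t=2: ZZZ:Z:
Z:::ZZ
:ZZZZZ
ZZ:Z::
Z:::Z:
t=3: ZZZZZ:
Z:ZZ:Z
:ZZ:ZZ
ZZ:Z::
Z:::Z:
t=4: ZZ::::
Z:Z::Z
:ZZ:ZZ
ZZ:Z::
Z:::Z:
t=5: ZZ::::
Z::::Z
:::ZZZ
ZZZZ::
Z:::Z:
t=6: ZZ::::
Z:Z::Z
:ZZ:ZZ
ZZ:Z::
Z:::Z:
t=7: ::Z:::
ZZZ::Z
:ZZ:ZZ
ZZ:Z::
Z:::Z:
t=8: ::ZZ::
ZZ:ZZZ
:ZZZZZ
ZZ:Z::
Z:::Z:
t=9: ::ZZ::
ZZ:Z:Z
:ZZ:::
ZZ:ZZ:
Z:::Z:
t=10: ::ZZ::
:Z:Z:Z
Z:Z:::
:Z:ZZ:
Z:::Z:
t=11: ::ZZ::
:::Z:Z
:Z::::
:::ZZ:
Z:::Z:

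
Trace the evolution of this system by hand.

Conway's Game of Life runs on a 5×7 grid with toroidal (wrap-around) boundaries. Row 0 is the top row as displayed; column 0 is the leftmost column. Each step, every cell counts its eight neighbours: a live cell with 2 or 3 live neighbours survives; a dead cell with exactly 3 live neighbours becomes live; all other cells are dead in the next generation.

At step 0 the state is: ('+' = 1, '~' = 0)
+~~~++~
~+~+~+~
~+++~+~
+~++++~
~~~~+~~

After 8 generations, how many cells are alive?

2

t=0: +~~~++~
~+~+~+~
~+++~+~
+~++++~
~~~~+~~
t=1: ~~~+~++
++~+~+~
+~~~~+~
~~~~~++
~+~~~~~
t=2: ~+~~~++
+++~~+~
++~~~+~
+~~~~++
+~~~+~~
t=3: ~~+~++~
~~+~++~
~~+~++~
~~~~++~
~+~~+~~
t=4: ~++~~~~
~++~~~+
~~~~~~+
~~~~~~~
~~~~~~~
t=5: +++~~~~
~++~~~~
+~~~~~~
~~~~~~~
~~~~~~~
t=6: +~+~~~~
~~+~~~~
~+~~~~~
~~~~~~~
~+~~~~~
t=7: ~~+~~~~
~~+~~~~
~~~~~~~
~~~~~~~
~+~~~~~
t=8: ~++~~~~
~~~~~~~
~~~~~~~
~~~~~~~
~~~~~~~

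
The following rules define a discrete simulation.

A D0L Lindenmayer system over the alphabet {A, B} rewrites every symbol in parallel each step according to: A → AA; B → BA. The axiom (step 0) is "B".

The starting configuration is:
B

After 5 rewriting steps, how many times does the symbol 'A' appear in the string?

31

t=0: B
t=1: BA
t=2: BAAA
t=3: BAAAAAAA
t=4: BAAAAAAAAAAAAAAA
t=5: BAAAAAAAAAAAAAAAAAAAAAAAAAAAAAAA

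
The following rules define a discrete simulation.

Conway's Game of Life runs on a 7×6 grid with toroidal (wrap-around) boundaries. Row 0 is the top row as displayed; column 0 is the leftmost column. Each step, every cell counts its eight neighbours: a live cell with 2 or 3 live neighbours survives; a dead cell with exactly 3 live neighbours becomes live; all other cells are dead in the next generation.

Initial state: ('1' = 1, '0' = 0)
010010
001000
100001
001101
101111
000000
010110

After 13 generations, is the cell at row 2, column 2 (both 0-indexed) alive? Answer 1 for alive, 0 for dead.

0

0) 010010
001000
100001
001101
101111
000000
010110
1) 010010
110001
111111
001000
111001
110000
001110
2) 010010
000000
000110
000000
001001
000010
101111
3) 111010
000110
000000
000110
000000
111000
111000
4) 100010
011111
000000
000000
011100
101000
000000
5) 111010
111111
001110
001000
011100
001100
010001
6) 000000
000000
100000
000010
010000
100110
000011
7) 000000
000000
000000
000000
000111
100110
000111
8) 000010
000000
000000
000010
000101
101000
000101
9) 000010
000000
000000
000010
000111
101101
000111
10) 000111
000000
000000
000111
101000
101000
101000
11) 000111
000010
000010
000111
101010
101101
101010
12) 000000
000000
000000
000000
101000
101000
101000
13) 000000
000000
000000
000000
000000
101101
000000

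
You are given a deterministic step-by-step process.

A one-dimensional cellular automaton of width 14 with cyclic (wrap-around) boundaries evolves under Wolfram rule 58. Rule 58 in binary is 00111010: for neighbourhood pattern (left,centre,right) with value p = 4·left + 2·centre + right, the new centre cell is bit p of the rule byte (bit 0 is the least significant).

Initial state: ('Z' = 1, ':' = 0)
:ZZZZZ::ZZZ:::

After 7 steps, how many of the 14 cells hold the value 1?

10

0) :ZZZZZ::ZZZ:::
1) ZZ::::ZZZ::Z::
2) Z:Z::ZZ::ZZ:ZZ
3) :Z:ZZZ:ZZZ:ZZ:
4) Z:ZZ::ZZ::ZZ:Z
5) :ZZ:ZZZ:ZZZ:ZZ
6) ZZ:ZZ::ZZ::ZZ:
7) Z:ZZ:ZZZ:ZZZ:Z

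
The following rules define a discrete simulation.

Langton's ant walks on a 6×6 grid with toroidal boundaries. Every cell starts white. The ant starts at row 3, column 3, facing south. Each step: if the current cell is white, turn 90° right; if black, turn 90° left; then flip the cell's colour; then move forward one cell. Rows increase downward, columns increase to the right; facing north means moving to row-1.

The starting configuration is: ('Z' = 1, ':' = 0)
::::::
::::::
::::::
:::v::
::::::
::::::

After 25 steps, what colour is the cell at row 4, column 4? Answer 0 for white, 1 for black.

1

gen 0: ::::::
::::::
::::::
:::v::
::::::
::::::
gen 1: ::::::
::::::
::::::
::<Z::
::::::
::::::
gen 2: ::::::
::::::
::^:::
::ZZ::
::::::
::::::
gen 3: ::::::
::::::
::Z>::
::ZZ::
::::::
::::::
gen 4: ::::::
::::::
::ZZ::
::Zv::
::::::
::::::
gen 5: ::::::
::::::
::ZZ::
::Z:>:
::::::
::::::
gen 6: ::::::
::::::
::ZZ::
::Z:Z:
::::v:
::::::
gen 7: ::::::
::::::
::ZZ::
::Z:Z:
:::<Z:
::::::
gen 8: ::::::
::::::
::ZZ::
::Z^Z:
:::ZZ:
::::::
gen 9: ::::::
::::::
::ZZ::
::ZZ>:
:::ZZ:
::::::
gen 10: ::::::
::::::
::ZZ^:
::ZZ::
:::ZZ:
::::::
gen 11: ::::::
::::::
::ZZZ>
::ZZ::
:::ZZ:
::::::
gen 12: ::::::
::::::
::ZZZZ
::ZZ:v
:::ZZ:
::::::
gen 13: ::::::
::::::
::ZZZZ
::ZZ<Z
:::ZZ:
::::::
gen 14: ::::::
::::::
::ZZ^Z
::ZZZZ
:::ZZ:
::::::
gen 15: ::::::
::::::
::Z<:Z
::ZZZZ
:::ZZ:
::::::
gen 16: ::::::
::::::
::Z::Z
::ZvZZ
:::ZZ:
::::::
gen 17: ::::::
::::::
::Z::Z
::Z:>Z
:::ZZ:
::::::
gen 18: ::::::
::::::
::Z:^Z
::Z::Z
:::ZZ:
::::::
gen 19: ::::::
::::::
::Z:Z>
::Z::Z
:::ZZ:
::::::
gen 20: ::::::
:::::^
::Z:Z:
::Z::Z
:::ZZ:
::::::
gen 21: ::::::
>::::Z
::Z:Z:
::Z::Z
:::ZZ:
::::::
gen 22: ::::::
Z::::Z
v:Z:Z:
::Z::Z
:::ZZ:
::::::
gen 23: ::::::
Z::::Z
Z:Z:Z<
::Z::Z
:::ZZ:
::::::
gen 24: ::::::
Z::::^
Z:Z:ZZ
::Z::Z
:::ZZ:
::::::
gen 25: ::::::
Z:::<:
Z:Z:ZZ
::Z::Z
:::ZZ:
::::::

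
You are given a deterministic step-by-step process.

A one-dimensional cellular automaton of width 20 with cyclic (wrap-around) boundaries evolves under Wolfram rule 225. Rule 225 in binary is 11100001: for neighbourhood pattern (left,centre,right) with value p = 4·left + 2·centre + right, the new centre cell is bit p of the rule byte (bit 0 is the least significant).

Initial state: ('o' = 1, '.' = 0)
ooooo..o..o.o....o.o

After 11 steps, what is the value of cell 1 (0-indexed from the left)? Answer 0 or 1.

0

0) ooooo..o..o.o....o.o
1) ooooo......o..oo..o.
2) .oooo.oooo.....o...o
3) o.oooo.ooo.ooo...o..
4) .o.oooo.ooo.oo.o....
5) ..o.oooo.ooo.oo..ooo
6) ...o.oooo.ooo.o...oo
7) .o..o.oooo.ooo..o..o
8) o....o.oooo.oo......
9) ..oo..o.oooo.o.oooo.
10) o..o...o.oooo.o.ooo.
11) .....o..o.oooo.o.ooo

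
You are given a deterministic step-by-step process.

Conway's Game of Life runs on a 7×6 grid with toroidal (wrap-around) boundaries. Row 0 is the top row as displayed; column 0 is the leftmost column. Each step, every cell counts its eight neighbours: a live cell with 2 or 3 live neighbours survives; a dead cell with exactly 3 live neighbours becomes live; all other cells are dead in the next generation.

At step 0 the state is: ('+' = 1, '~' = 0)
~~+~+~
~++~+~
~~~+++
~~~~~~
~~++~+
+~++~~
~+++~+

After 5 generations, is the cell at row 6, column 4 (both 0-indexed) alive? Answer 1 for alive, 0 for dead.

1

t=0: ~~+~+~
~++~+~
~~~+++
~~~~~~
~~++~+
+~++~~
~+++~+
t=1: +~~~++
~++~~~
~~++++
~~+~~+
~++++~
+~~~~+
+~~~~+
t=2: ~~~~+~
~++~~~
+~~~++
+~~~~+
~++++~
~~++~~
~+~~~~
t=3: ~++~~~
++~++~
~~~~+~
~~+~~~
++~~++
~~~~+~
~~++~~
t=4: +~~~+~
++~+++
~++~++
++~++~
++~+++
+++~+~
~+++~~
t=5: ~~~~~~
~~~~~~
~~~~~~
~~~~~~
~~~~~~
~~~~~~
~~~~+~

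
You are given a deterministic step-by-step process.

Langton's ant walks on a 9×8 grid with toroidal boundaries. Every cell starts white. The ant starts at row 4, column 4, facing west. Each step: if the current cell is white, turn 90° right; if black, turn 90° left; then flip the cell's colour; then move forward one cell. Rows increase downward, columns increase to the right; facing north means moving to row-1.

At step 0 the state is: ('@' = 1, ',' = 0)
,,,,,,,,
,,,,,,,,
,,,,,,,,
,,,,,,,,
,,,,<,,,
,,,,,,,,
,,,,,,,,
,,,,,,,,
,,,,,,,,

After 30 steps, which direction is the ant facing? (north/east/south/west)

k=0  ,,,,,,,,
,,,,,,,,
,,,,,,,,
,,,,,,,,
,,,,<,,,
,,,,,,,,
,,,,,,,,
,,,,,,,,
,,,,,,,,
k=1  ,,,,,,,,
,,,,,,,,
,,,,,,,,
,,,,^,,,
,,,,@,,,
,,,,,,,,
,,,,,,,,
,,,,,,,,
,,,,,,,,
k=2  ,,,,,,,,
,,,,,,,,
,,,,,,,,
,,,,@>,,
,,,,@,,,
,,,,,,,,
,,,,,,,,
,,,,,,,,
,,,,,,,,
k=3  ,,,,,,,,
,,,,,,,,
,,,,,,,,
,,,,@@,,
,,,,@v,,
,,,,,,,,
,,,,,,,,
,,,,,,,,
,,,,,,,,
k=4  ,,,,,,,,
,,,,,,,,
,,,,,,,,
,,,,@@,,
,,,,<@,,
,,,,,,,,
,,,,,,,,
,,,,,,,,
,,,,,,,,
k=5  ,,,,,,,,
,,,,,,,,
,,,,,,,,
,,,,@@,,
,,,,,@,,
,,,,v,,,
,,,,,,,,
,,,,,,,,
,,,,,,,,
k=6  ,,,,,,,,
,,,,,,,,
,,,,,,,,
,,,,@@,,
,,,,,@,,
,,,<@,,,
,,,,,,,,
,,,,,,,,
,,,,,,,,
k=7  ,,,,,,,,
,,,,,,,,
,,,,,,,,
,,,,@@,,
,,,^,@,,
,,,@@,,,
,,,,,,,,
,,,,,,,,
,,,,,,,,
k=8  ,,,,,,,,
,,,,,,,,
,,,,,,,,
,,,,@@,,
,,,@>@,,
,,,@@,,,
,,,,,,,,
,,,,,,,,
,,,,,,,,
k=9  ,,,,,,,,
,,,,,,,,
,,,,,,,,
,,,,@@,,
,,,@@@,,
,,,@v,,,
,,,,,,,,
,,,,,,,,
,,,,,,,,
k=10  ,,,,,,,,
,,,,,,,,
,,,,,,,,
,,,,@@,,
,,,@@@,,
,,,@,>,,
,,,,,,,,
,,,,,,,,
,,,,,,,,
k=11  ,,,,,,,,
,,,,,,,,
,,,,,,,,
,,,,@@,,
,,,@@@,,
,,,@,@,,
,,,,,v,,
,,,,,,,,
,,,,,,,,
k=12  ,,,,,,,,
,,,,,,,,
,,,,,,,,
,,,,@@,,
,,,@@@,,
,,,@,@,,
,,,,<@,,
,,,,,,,,
,,,,,,,,
k=13  ,,,,,,,,
,,,,,,,,
,,,,,,,,
,,,,@@,,
,,,@@@,,
,,,@^@,,
,,,,@@,,
,,,,,,,,
,,,,,,,,
k=14  ,,,,,,,,
,,,,,,,,
,,,,,,,,
,,,,@@,,
,,,@@@,,
,,,@@>,,
,,,,@@,,
,,,,,,,,
,,,,,,,,
k=15  ,,,,,,,,
,,,,,,,,
,,,,,,,,
,,,,@@,,
,,,@@^,,
,,,@@,,,
,,,,@@,,
,,,,,,,,
,,,,,,,,
k=16  ,,,,,,,,
,,,,,,,,
,,,,,,,,
,,,,@@,,
,,,@<,,,
,,,@@,,,
,,,,@@,,
,,,,,,,,
,,,,,,,,
k=17  ,,,,,,,,
,,,,,,,,
,,,,,,,,
,,,,@@,,
,,,@,,,,
,,,@v,,,
,,,,@@,,
,,,,,,,,
,,,,,,,,
k=18  ,,,,,,,,
,,,,,,,,
,,,,,,,,
,,,,@@,,
,,,@,,,,
,,,@,>,,
,,,,@@,,
,,,,,,,,
,,,,,,,,
k=19  ,,,,,,,,
,,,,,,,,
,,,,,,,,
,,,,@@,,
,,,@,,,,
,,,@,@,,
,,,,@v,,
,,,,,,,,
,,,,,,,,
k=20  ,,,,,,,,
,,,,,,,,
,,,,,,,,
,,,,@@,,
,,,@,,,,
,,,@,@,,
,,,,@,>,
,,,,,,,,
,,,,,,,,
k=21  ,,,,,,,,
,,,,,,,,
,,,,,,,,
,,,,@@,,
,,,@,,,,
,,,@,@,,
,,,,@,@,
,,,,,,v,
,,,,,,,,
k=22  ,,,,,,,,
,,,,,,,,
,,,,,,,,
,,,,@@,,
,,,@,,,,
,,,@,@,,
,,,,@,@,
,,,,,<@,
,,,,,,,,
k=23  ,,,,,,,,
,,,,,,,,
,,,,,,,,
,,,,@@,,
,,,@,,,,
,,,@,@,,
,,,,@^@,
,,,,,@@,
,,,,,,,,
k=24  ,,,,,,,,
,,,,,,,,
,,,,,,,,
,,,,@@,,
,,,@,,,,
,,,@,@,,
,,,,@@>,
,,,,,@@,
,,,,,,,,
k=25  ,,,,,,,,
,,,,,,,,
,,,,,,,,
,,,,@@,,
,,,@,,,,
,,,@,@^,
,,,,@@,,
,,,,,@@,
,,,,,,,,
k=26  ,,,,,,,,
,,,,,,,,
,,,,,,,,
,,,,@@,,
,,,@,,,,
,,,@,@@>
,,,,@@,,
,,,,,@@,
,,,,,,,,
k=27  ,,,,,,,,
,,,,,,,,
,,,,,,,,
,,,,@@,,
,,,@,,,,
,,,@,@@@
,,,,@@,v
,,,,,@@,
,,,,,,,,
k=28  ,,,,,,,,
,,,,,,,,
,,,,,,,,
,,,,@@,,
,,,@,,,,
,,,@,@@@
,,,,@@<@
,,,,,@@,
,,,,,,,,
k=29  ,,,,,,,,
,,,,,,,,
,,,,,,,,
,,,,@@,,
,,,@,,,,
,,,@,@^@
,,,,@@@@
,,,,,@@,
,,,,,,,,
k=30  ,,,,,,,,
,,,,,,,,
,,,,,,,,
,,,,@@,,
,,,@,,,,
,,,@,<,@
,,,,@@@@
,,,,,@@,
,,,,,,,,

west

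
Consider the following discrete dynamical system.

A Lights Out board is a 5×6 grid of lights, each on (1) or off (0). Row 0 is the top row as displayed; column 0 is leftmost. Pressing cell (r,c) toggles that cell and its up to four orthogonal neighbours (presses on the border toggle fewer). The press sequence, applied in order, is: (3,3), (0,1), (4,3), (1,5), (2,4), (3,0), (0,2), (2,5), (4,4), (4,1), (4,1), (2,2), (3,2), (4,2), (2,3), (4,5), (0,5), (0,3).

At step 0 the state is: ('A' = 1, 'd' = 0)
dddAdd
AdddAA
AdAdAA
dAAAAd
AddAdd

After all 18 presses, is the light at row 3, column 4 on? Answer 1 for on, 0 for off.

t=0: dddAdd
AdddAA
AdAdAA
dAAAAd
AddAdd
t=1: dddAdd
AdddAA
AdAAAA
dAdddd
Addddd
t=2: AAAAdd
AAddAA
AdAAAA
dAdddd
Addddd
t=3: AAAAdd
AAddAA
AdAAAA
dAdAdd
AdAAAd
t=4: AAAAdA
AAdddd
AdAAAd
dAdAdd
AdAAAd
t=5: AAAAdA
AAddAd
AdAddA
dAdAAd
AdAAAd
t=6: AAAAdA
AAddAd
ddAddA
AddAAd
ddAAAd
t=7: AddddA
AAAdAd
ddAddA
AddAAd
ddAAAd
t=8: AddddA
AAAdAA
ddAdAd
AddAAA
ddAAAd
t=9: AddddA
AAAdAA
ddAdAd
AddAdA
ddAddA
t=10: AddddA
AAAdAA
ddAdAd
AAdAdA
AAdddA
t=11: AddddA
AAAdAA
ddAdAd
AddAdA
ddAddA
t=12: AddddA
AAddAA
dAdAAd
AdAAdA
ddAddA
t=13: AddddA
AAddAA
dAAAAd
AAdddA
dddddA
t=14: AddddA
AAddAA
dAAAAd
AAAddA
dAAAdA
t=15: AddddA
AAdAAA
dAdddd
AAAAdA
dAAAdA
t=16: AddddA
AAdAAA
dAdddd
AAAAdd
dAAAAd
t=17: AdddAd
AAdAAd
dAdddd
AAAAdd
dAAAAd
t=18: AdAAdd
AAddAd
dAdddd
AAAAdd
dAAAAd

0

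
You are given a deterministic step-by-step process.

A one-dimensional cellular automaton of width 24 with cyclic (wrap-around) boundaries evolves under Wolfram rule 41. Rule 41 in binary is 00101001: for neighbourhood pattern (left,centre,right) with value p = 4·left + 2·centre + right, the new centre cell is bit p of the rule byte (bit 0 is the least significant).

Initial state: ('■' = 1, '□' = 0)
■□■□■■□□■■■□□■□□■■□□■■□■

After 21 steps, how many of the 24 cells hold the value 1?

step 0: ■□■□■■□□■■■□□■□□■■□□■■□■
step 1: □■□■■□□□■□□□□□□□■□□□■□■■
step 2: ■□■■□□■□□□■■■■■□□□■□□■■□
step 3: □■■□□□□□■□■□□□□□■□□□□■□■
step 4: ■■□□■■■□□■□□■■■□□□■■□□■□
step 5: ■□□□■□□□□□□□■□□□■□■□□□□■
step 6: □□■□□□■■■■■□□□■□□■□□■■□■
step 7: □□□□■□■□□□□□■□□□□□□□■□■□
step 8: ■■■□□■□□■■■□□□■■■■■□□■□□
step 9: ■□□□□□□□■□□□■□■□□□□□□□□□
step 10: □□■■■■■□□□■□□■□□■■■■■■■□
step 11: ■□■□□□□□■□□□□□□□■□□□□□□□
step 12: □■□□■■■□□□■■■■■□□□■■■■■□
step 13: □□□□■□□□■□■□□□□□■□■□□□□□
step 14: ■■■□□□■□□■□□■■■□□■□□■■■■
step 15: □□□□■□□□□□□□■□□□□□□□■□□□
step 16: ■■■□□□■■■■■□□□■■■■■□□□■■
step 17: □□□□■□■□□□□□■□■□□□□□■□■□
step 18: ■■■□□■□□■■■□□■□□■■■□□■□□
step 19: ■□□□□□□□■□□□□□□□■□□□□□□□
step 20: □□■■■■■□□□■■■■■□□□■■■■■□
step 21: ■□■□□□□□■□■□□□□□■□■□□□□□

6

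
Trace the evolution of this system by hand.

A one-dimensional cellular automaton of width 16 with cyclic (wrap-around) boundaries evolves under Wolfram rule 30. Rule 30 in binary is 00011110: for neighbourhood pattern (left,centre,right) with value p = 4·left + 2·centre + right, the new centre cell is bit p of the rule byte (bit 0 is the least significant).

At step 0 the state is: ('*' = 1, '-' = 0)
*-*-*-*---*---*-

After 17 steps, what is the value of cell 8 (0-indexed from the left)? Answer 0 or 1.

1

gen 0: *-*-*-*---*---*-
gen 1: *-*-*-**-***-**-
gen 2: *-*-*-*--*---*--
gen 3: *-*-*-*****-****
gen 4: --*-*-*-----*---
gen 5: -**-*-**---***--
gen 6: **--*-*-*-**--*-
gen 7: *-***-*-*-*-***-
gen 8: *-*---*-*-*-*---
gen 9: *-**-**-*-*-**-*
gen 10: --*--*--*-*-*--*
gen 11: *********-*-****
gen 12: ----------*-*---
gen 13: ---------**-**--
gen 14: --------**--*-*-
gen 15: -------**-***-**
gen 16: *-----**--*---*-
gen 17: **---**-****-**-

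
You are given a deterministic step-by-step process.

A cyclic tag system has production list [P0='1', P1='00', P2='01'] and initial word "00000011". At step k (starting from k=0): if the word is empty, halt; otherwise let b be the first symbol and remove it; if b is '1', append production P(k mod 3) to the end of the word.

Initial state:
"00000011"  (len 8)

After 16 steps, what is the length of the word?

0

gen 0: "00000011"  (len 8)
gen 1: "0000011"  (len 7)
gen 2: "000011"  (len 6)
gen 3: "00011"  (len 5)
gen 4: "0011"  (len 4)
gen 5: "011"  (len 3)
gen 6: "11"  (len 2)
gen 7: "11"  (len 2)
gen 8: "100"  (len 3)
gen 9: "0001"  (len 4)
gen 10: "001"  (len 3)
gen 11: "01"  (len 2)
gen 12: "1"  (len 1)
gen 13: "1"  (len 1)
gen 14: "00"  (len 2)
gen 15: "0"  (len 1)
gen 16: (halted — word empty)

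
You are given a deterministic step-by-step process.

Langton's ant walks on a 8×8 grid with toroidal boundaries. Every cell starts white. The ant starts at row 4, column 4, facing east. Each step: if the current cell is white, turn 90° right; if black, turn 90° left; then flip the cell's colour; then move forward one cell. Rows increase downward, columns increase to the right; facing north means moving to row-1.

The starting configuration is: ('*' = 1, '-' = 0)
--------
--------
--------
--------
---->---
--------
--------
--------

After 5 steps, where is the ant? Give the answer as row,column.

[0] --------
--------
--------
--------
---->---
--------
--------
--------
[1] --------
--------
--------
--------
----*---
----v---
--------
--------
[2] --------
--------
--------
--------
----*---
---<*---
--------
--------
[3] --------
--------
--------
--------
---^*---
---**---
--------
--------
[4] --------
--------
--------
--------
---*>---
---**---
--------
--------
[5] --------
--------
--------
----^---
---*----
---**---
--------
--------

3,4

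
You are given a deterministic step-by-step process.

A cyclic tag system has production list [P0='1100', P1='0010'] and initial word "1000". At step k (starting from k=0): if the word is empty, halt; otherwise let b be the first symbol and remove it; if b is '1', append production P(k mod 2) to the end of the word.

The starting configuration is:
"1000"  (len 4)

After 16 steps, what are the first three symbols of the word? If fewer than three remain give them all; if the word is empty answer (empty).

110

t=0: "1000"  (len 4)
t=1: "0001100"  (len 7)
t=2: "001100"  (len 6)
t=3: "01100"  (len 5)
t=4: "1100"  (len 4)
t=5: "1001100"  (len 7)
t=6: "0011000010"  (len 10)
t=7: "011000010"  (len 9)
t=8: "11000010"  (len 8)
t=9: "10000101100"  (len 11)
t=10: "00001011000010"  (len 14)
t=11: "0001011000010"  (len 13)
t=12: "001011000010"  (len 12)
t=13: "01011000010"  (len 11)
t=14: "1011000010"  (len 10)
t=15: "0110000101100"  (len 13)
t=16: "110000101100"  (len 12)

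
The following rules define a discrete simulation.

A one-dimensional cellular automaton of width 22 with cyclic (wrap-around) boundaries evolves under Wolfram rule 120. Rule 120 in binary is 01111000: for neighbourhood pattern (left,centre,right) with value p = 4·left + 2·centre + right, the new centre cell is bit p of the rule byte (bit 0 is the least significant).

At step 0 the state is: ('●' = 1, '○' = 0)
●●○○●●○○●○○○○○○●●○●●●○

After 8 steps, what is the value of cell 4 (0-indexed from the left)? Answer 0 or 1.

0

k=0  ●●○○●●○○●○○○○○○●●○●●●○
k=1  ●●●○●●●○○●○○○○○●●●●○●●
k=2  ○○●●●○●●○○●○○○○●○○●●●○
k=3  ○○●○●●●●●○○●○○○○●○●○●●
k=4  ●○○●●○○○●●○○●○○○○●○●●●
k=5  ●●○●●●○○●●●○○●○○○○●●○○
k=6  ●●●●○●●○●○●●○○●○○○●●●○
k=7  ●○○●●●●●○●●●●○○●○○●○●●
k=8  ●●○●○○○●●●○○●●○○●○○●●○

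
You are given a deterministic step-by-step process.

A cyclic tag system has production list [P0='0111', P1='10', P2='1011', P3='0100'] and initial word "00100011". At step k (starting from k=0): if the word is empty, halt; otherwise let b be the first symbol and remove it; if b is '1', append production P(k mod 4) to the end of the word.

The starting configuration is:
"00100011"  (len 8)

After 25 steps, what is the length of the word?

35

gen 0: "00100011"  (len 8)
gen 1: "0100011"  (len 7)
gen 2: "100011"  (len 6)
gen 3: "000111011"  (len 9)
gen 4: "00111011"  (len 8)
gen 5: "0111011"  (len 7)
gen 6: "111011"  (len 6)
gen 7: "110111011"  (len 9)
gen 8: "101110110100"  (len 12)
gen 9: "011101101000111"  (len 15)
gen 10: "11101101000111"  (len 14)
gen 11: "11011010001111011"  (len 17)
gen 12: "10110100011110110100"  (len 20)
gen 13: "01101000111101101000111"  (len 23)
gen 14: "1101000111101101000111"  (len 22)
gen 15: "1010001111011010001111011"  (len 25)
gen 16: "0100011110110100011110110100"  (len 28)
gen 17: "100011110110100011110110100"  (len 27)
gen 18: "0001111011010001111011010010"  (len 28)
gen 19: "001111011010001111011010010"  (len 27)
gen 20: "01111011010001111011010010"  (len 26)
gen 21: "1111011010001111011010010"  (len 25)
gen 22: "11101101000111101101001010"  (len 26)
gen 23: "11011010001111011010010101011"  (len 29)
gen 24: "10110100011110110100101010110100"  (len 32)
gen 25: "01101000111101101001010101101000111"  (len 35)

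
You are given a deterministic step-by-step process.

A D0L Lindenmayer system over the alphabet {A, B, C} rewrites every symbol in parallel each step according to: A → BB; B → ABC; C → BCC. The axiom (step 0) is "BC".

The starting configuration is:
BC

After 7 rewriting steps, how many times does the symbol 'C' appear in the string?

[0] BC
[1] ABCBCC
[2] BBABCBCCABCBCCBCC
[3] ABCABCBBABCBCCABCBCCBCCBBABCBCCABCBCCBCCABCBCCBCC
[4] BBABCBCCBBABCBCCABCABCBBABCBCCABCBCCBCCBBABCBCCABCBCCBCCAB…BCCBCCBBABCBCCABCBCCBCCABCBCCBCCBBABCBCCABCBCCBCCABCBCCBCC  (len 140)
[5] ABCABCBBABCBCCABCBCCBCCABCABCBBABCBCCABCBCCBCCBBABCBCCBBAB…BCCBCCBBABCBCCABCBCCBCCABCBCCBCCBBABCBCCABCBCCBCCABCBCCBCC  (len 401)
[6] BBABCBCCBBABCBCCABCABCBBABCBCCABCBCCBCCBBABCBCCABCBCCBCCAB…BCCBCCBBABCBCCABCBCCBCCABCBCCBCCBBABCBCCABCBCCBCCABCBCCBCC  (len 1147)
[7] ABCABCBBABCBCCABCBCCBCCABCABCBBABCBCCABCBCCBCCBBABCBCCBBAB…BCCBCCBBABCBCCABCBCCBCCABCBCCBCCBBABCBCCABCBCCBCCABCBCCBCC  (len 3282)

1519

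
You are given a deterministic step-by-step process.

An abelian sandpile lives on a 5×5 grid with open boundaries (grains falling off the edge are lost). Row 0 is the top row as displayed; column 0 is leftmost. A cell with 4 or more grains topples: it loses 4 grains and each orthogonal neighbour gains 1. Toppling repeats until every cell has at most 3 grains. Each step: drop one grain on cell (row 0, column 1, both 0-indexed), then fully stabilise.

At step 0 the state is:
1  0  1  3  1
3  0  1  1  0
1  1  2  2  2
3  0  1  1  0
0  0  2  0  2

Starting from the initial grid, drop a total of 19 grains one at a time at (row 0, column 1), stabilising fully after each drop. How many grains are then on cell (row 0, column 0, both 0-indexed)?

k=0  1  0  1  3  1
3  0  1  1  0
1  1  2  2  2
3  0  1  1  0
0  0  2  0  2
k=1  1  1  1  3  1
3  0  1  1  0
1  1  2  2  2
3  0  1  1  0
0  0  2  0  2
k=2  1  2  1  3  1
3  0  1  1  0
1  1  2  2  2
3  0  1  1  0
0  0  2  0  2
k=3  1  3  1  3  1
3  0  1  1  0
1  1  2  2  2
3  0  1  1  0
0  0  2  0  2
k=4  2  0  2  3  1
3  1  1  1  0
1  1  2  2  2
3  0  1  1  0
0  0  2  0  2
k=5  2  1  2  3  1
3  1  1  1  0
1  1  2  2  2
3  0  1  1  0
0  0  2  0  2
k=6  2  2  2  3  1
3  1  1  1  0
1  1  2  2  2
3  0  1  1  0
0  0  2  0  2
k=7  2  3  2  3  1
3  1  1  1  0
1  1  2  2  2
3  0  1  1  0
0  0  2  0  2
k=8  3  0  3  3  1
3  2  1  1  0
1  1  2  2  2
3  0  1  1  0
0  0  2  0  2
k=9  3  1  3  3  1
3  2  1  1  0
1  1  2  2  2
3  0  1  1  0
0  0  2  0  2
k=10  3  2  3  3  1
3  2  1  1  0
1  1  2  2  2
3  0  1  1  0
0  0  2  0  2
k=11  3  3  3  3  1
3  2  1  1  0
1  1  2  2  2
3  0  1  1  0
0  0  2  0  2
k=12  1  3  1  0  2
1  0  3  2  0
2  2  2  2  2
3  0  1  1  0
0  0  2  0  2
k=13  2  0  2  0  2
1  1  3  2  0
2  2  2  2  2
3  0  1  1  0
0  0  2  0  2
k=14  2  1  2  0  2
1  1  3  2  0
2  2  2  2  2
3  0  1  1  0
0  0  2  0  2
k=15  2  2  2  0  2
1  1  3  2  0
2  2  2  2  2
3  0  1  1  0
0  0  2  0  2
k=16  2  3  2  0  2
1  1  3  2  0
2  2  2  2  2
3  0  1  1  0
0  0  2  0  2
k=17  3  0  3  0  2
1  2  3  2  0
2  2  2  2  2
3  0  1  1  0
0  0  2  0  2
k=18  3  1  3  0  2
1  2  3  2  0
2  2  2  2  2
3  0  1  1  0
0  0  2  0  2
k=19  3  2  3  0  2
1  2  3  2  0
2  2  2  2  2
3  0  1  1  0
0  0  2  0  2

3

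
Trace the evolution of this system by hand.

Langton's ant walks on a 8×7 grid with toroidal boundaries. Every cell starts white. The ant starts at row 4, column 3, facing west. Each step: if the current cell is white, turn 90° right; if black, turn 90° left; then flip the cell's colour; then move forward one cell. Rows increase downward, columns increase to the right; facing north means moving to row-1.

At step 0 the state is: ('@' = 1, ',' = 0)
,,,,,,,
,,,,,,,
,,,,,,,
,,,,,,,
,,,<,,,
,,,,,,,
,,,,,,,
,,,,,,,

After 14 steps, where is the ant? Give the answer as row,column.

5,4

k=0  ,,,,,,,
,,,,,,,
,,,,,,,
,,,,,,,
,,,<,,,
,,,,,,,
,,,,,,,
,,,,,,,
k=1  ,,,,,,,
,,,,,,,
,,,,,,,
,,,^,,,
,,,@,,,
,,,,,,,
,,,,,,,
,,,,,,,
k=2  ,,,,,,,
,,,,,,,
,,,,,,,
,,,@>,,
,,,@,,,
,,,,,,,
,,,,,,,
,,,,,,,
k=3  ,,,,,,,
,,,,,,,
,,,,,,,
,,,@@,,
,,,@v,,
,,,,,,,
,,,,,,,
,,,,,,,
k=4  ,,,,,,,
,,,,,,,
,,,,,,,
,,,@@,,
,,,<@,,
,,,,,,,
,,,,,,,
,,,,,,,
k=5  ,,,,,,,
,,,,,,,
,,,,,,,
,,,@@,,
,,,,@,,
,,,v,,,
,,,,,,,
,,,,,,,
k=6  ,,,,,,,
,,,,,,,
,,,,,,,
,,,@@,,
,,,,@,,
,,<@,,,
,,,,,,,
,,,,,,,
k=7  ,,,,,,,
,,,,,,,
,,,,,,,
,,,@@,,
,,^,@,,
,,@@,,,
,,,,,,,
,,,,,,,
k=8  ,,,,,,,
,,,,,,,
,,,,,,,
,,,@@,,
,,@>@,,
,,@@,,,
,,,,,,,
,,,,,,,
k=9  ,,,,,,,
,,,,,,,
,,,,,,,
,,,@@,,
,,@@@,,
,,@v,,,
,,,,,,,
,,,,,,,
k=10  ,,,,,,,
,,,,,,,
,,,,,,,
,,,@@,,
,,@@@,,
,,@,>,,
,,,,,,,
,,,,,,,
k=11  ,,,,,,,
,,,,,,,
,,,,,,,
,,,@@,,
,,@@@,,
,,@,@,,
,,,,v,,
,,,,,,,
k=12  ,,,,,,,
,,,,,,,
,,,,,,,
,,,@@,,
,,@@@,,
,,@,@,,
,,,<@,,
,,,,,,,
k=13  ,,,,,,,
,,,,,,,
,,,,,,,
,,,@@,,
,,@@@,,
,,@^@,,
,,,@@,,
,,,,,,,
k=14  ,,,,,,,
,,,,,,,
,,,,,,,
,,,@@,,
,,@@@,,
,,@@>,,
,,,@@,,
,,,,,,,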